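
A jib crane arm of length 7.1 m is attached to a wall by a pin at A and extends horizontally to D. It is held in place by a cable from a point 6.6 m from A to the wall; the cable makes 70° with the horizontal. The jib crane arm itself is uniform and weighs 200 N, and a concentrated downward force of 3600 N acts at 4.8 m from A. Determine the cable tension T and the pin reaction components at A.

T = 2901 N, A_x = 992.1 N, A_y = 1074 N

ΣM about A: T·sin70°·6.6 − 200·3.55 − 3600·4.8 = 0 → T = 17990/(6.6·0.939693) = 2900.69 ≈ 2901 N.
ΣF_x = 0: A_x − T·cos70° = 0 → A_x = 2900.69 × 0.34202 = 992.1 N.
ΣF_y = 0: A_y + T·sin70° − 200 − 3600 = 0 → A_y = 3800 − 2900.69 × 0.939693 = 1074 N.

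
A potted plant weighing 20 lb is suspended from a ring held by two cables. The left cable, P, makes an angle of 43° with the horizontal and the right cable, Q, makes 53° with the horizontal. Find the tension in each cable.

ΣF_x = 0: −T_P·cos43° + T_Q·cos53° = 0 → T_Q = 1.21525·T_P.
ΣF_y = 0: T_P·sin43° + T_Q·sin53° = 20.
Substitute: T_P·(0.681998 + 1.21525·0.798636) = 20 → T_P = 12.1026 ≈ 12.10 lb.
Then T_Q = 1.21525 × 12.1026 = 14.71 lb.

T_P = 12.10 lb, T_Q = 14.71 lb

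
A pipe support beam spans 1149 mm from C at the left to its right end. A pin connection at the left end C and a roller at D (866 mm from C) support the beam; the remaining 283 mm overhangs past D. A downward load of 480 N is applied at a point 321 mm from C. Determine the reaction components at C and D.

C_x = 0, C_y = 302.1 N, D_y = 177.9 N

Taking moments about C: D_y·866 − 480·321 = 0 → D_y = 154080/866 = 177.921 ≈ 177.9 N.
ΣF_y = 0: C_y + 177.921 − 480 = 0 → C_y = 302.1 N.
ΣF_x = 0: no horizontal applied forces, so C_x = 0.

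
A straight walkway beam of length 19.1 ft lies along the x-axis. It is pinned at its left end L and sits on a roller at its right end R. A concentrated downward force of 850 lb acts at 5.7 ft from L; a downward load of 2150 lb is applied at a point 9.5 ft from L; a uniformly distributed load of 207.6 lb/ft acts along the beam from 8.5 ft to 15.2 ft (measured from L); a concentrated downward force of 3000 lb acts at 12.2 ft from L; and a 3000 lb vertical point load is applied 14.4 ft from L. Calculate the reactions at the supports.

L_x = 0, L_y = 4027 lb, R_y = 6364 lb

Resultant of the distributed load: 207.6 × 6.7 = 1390.92 lb at 11.85 ft from L.
Moments about L: R_y·19.1 − 850·5.7 − 2150·9.5 − (207.6·6.7)·11.85 − 3000·12.2 − 3000·14.4 = 0 → R_y = 121552.402/19.1 = 6364 lb.
ΣF_y = 0: L_y + 6364 − 850 − 2150 − 207.6·6.7 − 3000 − 3000 = 0 → L_y = 4027 lb.
ΣF_x = 0: no horizontal applied forces, so L_x = 0.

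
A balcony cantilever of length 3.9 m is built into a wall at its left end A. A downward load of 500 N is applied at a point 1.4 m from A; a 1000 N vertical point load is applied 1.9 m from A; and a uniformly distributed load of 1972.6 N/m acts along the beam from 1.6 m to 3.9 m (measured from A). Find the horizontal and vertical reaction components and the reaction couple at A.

Resultant of the distributed load: 1972.6 × 2.3 = 4536.98 N at 2.75 m from A.
ΣF_x = 0: A_x = 0.
ΣF_y = 0: A_y − 500 − 1000 − 1972.6·2.3 = 0 → A_y = 6037 N.
ΣM about A: M_A − 500·1.4 − 1000·1.9 − (1972.6·2.3)·2.75 = 0 → M_A = 15080 N·m.

A_x = 0, A_y = 6037 N, M_A = 15080 N·m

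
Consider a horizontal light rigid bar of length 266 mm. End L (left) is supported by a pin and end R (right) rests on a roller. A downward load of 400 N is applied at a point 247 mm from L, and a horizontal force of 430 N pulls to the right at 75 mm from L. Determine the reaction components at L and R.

ΣM about L: R_y·266 − 400·247 = 0 → R_y = 98800/266 = 371.429 ≈ 371.4 N.
ΣF_y = 0: L_y + 371.429 − 400 = 0 → L_y = 28.57 N.
ΣF_x = 0: L_x + 430 = 0 → L_x = -430.0 N.

L_x = -430.0 N, L_y = 28.57 N, R_y = 371.4 N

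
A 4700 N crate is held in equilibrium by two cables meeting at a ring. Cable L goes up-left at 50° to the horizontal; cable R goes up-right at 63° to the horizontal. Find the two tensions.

T_L = 2318 N, T_R = 3282 N

ΣF_x = 0: −T_L·cos50° + T_R·cos63° = 0 → T_R = 1.41586·T_L.
ΣF_y = 0: T_L·sin50° + T_R·sin63° = 4700.
Substitute: T_L·(0.766044 + 1.41586·0.891007) = 4700 → T_L = 2318.03 ≈ 2318 N.
Then T_R = 1.41586 × 2318.03 = 3282 N.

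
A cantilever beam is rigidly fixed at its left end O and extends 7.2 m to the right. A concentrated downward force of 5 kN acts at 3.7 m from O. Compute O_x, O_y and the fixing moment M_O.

ΣF_x = 0: O_x = 0.
ΣF_y = 0: O_y − 5 = 0 → O_y = 5.000 kN.
ΣM about O: M_O − 5·3.7 = 0 → M_O = 18.50 kN·m.

O_x = 0, O_y = 5.000 kN, M_O = 18.50 kN·m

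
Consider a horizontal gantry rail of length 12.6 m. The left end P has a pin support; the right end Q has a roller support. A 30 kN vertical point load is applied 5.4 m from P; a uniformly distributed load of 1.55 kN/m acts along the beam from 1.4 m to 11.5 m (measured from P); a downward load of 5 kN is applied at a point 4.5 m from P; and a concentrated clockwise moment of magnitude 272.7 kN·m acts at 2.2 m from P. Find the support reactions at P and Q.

P_x = 0, P_y = 6.355 kN, Q_y = 44.30 kN

Resultant of the distributed load: 1.55 × 10.1 = 15.655 kN at 6.45 m from P.
ΣM about P: Q_y·12.6 − 30·5.4 − (1.55·10.1)·6.45 − 5·4.5 − 272.7 = 0 → Q_y = 558.17475/12.6 = 44.2996 ≈ 44.30 kN.
ΣF_y = 0: P_y + 44.2996 − 30 − 1.55·10.1 − 5 = 0 → P_y = 6.355 kN.
ΣF_x = 0: no horizontal applied forces, so P_x = 0.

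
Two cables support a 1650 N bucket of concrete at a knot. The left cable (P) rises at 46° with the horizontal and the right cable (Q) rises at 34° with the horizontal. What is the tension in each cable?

ΣF_x = 0: −T_P·cos46° + T_Q·cos34° = 0 → T_Q = 0.837909·T_P.
ΣF_y = 0: T_P·sin46° + T_Q·sin34° = 1650.
Substitute: T_P·(0.71934 + 0.837909·0.559193) = 1650 → T_P = 1389.01 ≈ 1389 N.
Then T_Q = 0.837909 × 1389.01 = 1164 N.

T_P = 1389 N, T_Q = 1164 N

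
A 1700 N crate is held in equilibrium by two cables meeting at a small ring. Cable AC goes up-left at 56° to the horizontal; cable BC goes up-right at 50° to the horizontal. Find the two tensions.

ΣF_x = 0: −T_AC·cos56° + T_BC·cos50° = 0 → T_BC = 0.86995·T_AC.
ΣF_y = 0: T_AC·sin56° + T_BC·sin50° = 1700.
Substitute: T_AC·(0.829038 + 0.86995·0.766044) = 1700 → T_AC = 1136.78 ≈ 1137 N.
Then T_BC = 0.86995 × 1136.78 = 988.9 N.

T_AC = 1137 N, T_BC = 988.9 N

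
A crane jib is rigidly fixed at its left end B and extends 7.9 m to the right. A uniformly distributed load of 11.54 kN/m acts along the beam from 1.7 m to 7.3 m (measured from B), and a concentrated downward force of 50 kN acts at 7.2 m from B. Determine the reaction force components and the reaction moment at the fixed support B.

Resultant of the distributed load: 11.54 × 5.6 = 64.624 kN at 4.5 m from B.
ΣF_x = 0: B_x = 0.
ΣF_y = 0: B_y − 11.54·5.6 − 50 = 0 → B_y = 114.6 kN.
ΣM about B: M_B − (11.54·5.6)·4.5 − 50·7.2 = 0 → M_B = 650.8 kN·m.

B_x = 0, B_y = 114.6 kN, M_B = 650.8 kN·m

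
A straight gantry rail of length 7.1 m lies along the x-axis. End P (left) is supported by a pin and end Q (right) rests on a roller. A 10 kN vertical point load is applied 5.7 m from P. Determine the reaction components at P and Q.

P_x = 0, P_y = 1.972 kN, Q_y = 8.028 kN

Taking moments about P: Q_y·7.1 − 10·5.7 = 0 → Q_y = 57/7.1 = 8.02817 ≈ 8.028 kN.
ΣF_y = 0: P_y + 8.02817 − 10 = 0 → P_y = 1.972 kN.
ΣF_x = 0: no horizontal applied forces, so P_x = 0.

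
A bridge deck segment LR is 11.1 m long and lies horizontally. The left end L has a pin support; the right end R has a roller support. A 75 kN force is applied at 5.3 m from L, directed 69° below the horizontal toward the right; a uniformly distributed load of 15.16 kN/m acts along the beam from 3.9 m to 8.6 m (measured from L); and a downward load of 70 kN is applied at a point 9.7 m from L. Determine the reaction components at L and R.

L_x = -26.88 kN, L_y = 76.55 kN, R_y = 134.7 kN

Resultant of the distributed load: 15.16 × 4.7 = 71.252 kN at 6.25 m from L.
Taking moments about L: R_y·11.1 − 75·sin69°·5.3 − (15.16·4.7)·6.25 − 70·9.7 = 0 → R_y = 1495.42/11.1 = 134.723 ≈ 134.7 kN.
ΣF_y = 0: L_y + 134.723 − 75·sin69° − 15.16·4.7 − 70 = 0 → L_y = 76.55 kN.
ΣF_x = 0: L_x + 75·cos69° = 0 → L_x = -26.88 kN.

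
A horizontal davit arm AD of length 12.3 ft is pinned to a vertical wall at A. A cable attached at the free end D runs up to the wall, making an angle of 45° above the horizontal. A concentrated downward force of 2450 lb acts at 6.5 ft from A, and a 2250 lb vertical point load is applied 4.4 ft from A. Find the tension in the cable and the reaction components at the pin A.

ΣM about A: T·sin45°·12.3 − 2450·6.5 − 2250·4.4 = 0 → T = 25825/(12.3·0.707107) = 2969.27 ≈ 2969 lb.
ΣF_x = 0: A_x − T·cos45° = 0 → A_x = 2969.27 × 0.707107 = 2100 lb.
ΣF_y = 0: A_y + T·sin45° − 2450 − 2250 = 0 → A_y = 4700 − 2969.27 × 0.707107 = 2600 lb.

T = 2969 lb, A_x = 2100 lb, A_y = 2600 lb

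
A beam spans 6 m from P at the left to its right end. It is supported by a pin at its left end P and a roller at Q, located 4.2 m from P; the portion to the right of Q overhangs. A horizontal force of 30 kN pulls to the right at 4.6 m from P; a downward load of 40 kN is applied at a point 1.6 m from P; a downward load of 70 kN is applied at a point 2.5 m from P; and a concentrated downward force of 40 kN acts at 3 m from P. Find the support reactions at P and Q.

P_x = -30.00 kN, P_y = 64.52 kN, Q_y = 85.48 kN

Taking moments about P: Q_y·4.2 − 40·1.6 − 70·2.5 − 40·3 = 0 → Q_y = 359/4.2 = 85.4762 ≈ 85.48 kN.
ΣF_y = 0: P_y + 85.4762 − 40 − 70 − 40 = 0 → P_y = 64.52 kN.
ΣF_x = 0: P_x + 30 = 0 → P_x = -30.00 kN.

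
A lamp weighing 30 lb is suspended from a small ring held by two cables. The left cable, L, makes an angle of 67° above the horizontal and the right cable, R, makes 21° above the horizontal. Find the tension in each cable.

ΣF_x = 0: −T_L·cos67° + T_R·cos21° = 0 → T_R = 0.41853·T_L.
ΣF_y = 0: T_L·sin67° + T_R·sin21° = 30.
Substitute: T_L·(0.920505 + 0.41853·0.358368) = 30 → T_L = 28.0245 ≈ 28.02 lb.
Then T_R = 0.41853 × 28.0245 = 11.73 lb.

T_L = 28.02 lb, T_R = 11.73 lb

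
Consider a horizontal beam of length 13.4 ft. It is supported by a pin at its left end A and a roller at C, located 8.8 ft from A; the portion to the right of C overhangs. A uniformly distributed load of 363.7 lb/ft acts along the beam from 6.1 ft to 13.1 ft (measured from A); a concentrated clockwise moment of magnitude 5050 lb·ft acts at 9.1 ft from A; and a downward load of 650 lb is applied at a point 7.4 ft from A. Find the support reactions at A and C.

Resultant of the distributed load: 363.7 × 7 = 2545.9 lb at 9.6 ft from A.
ΣM about A: C_y·8.8 − (363.7·7)·9.6 − 5050 − 650·7.4 = 0 → C_y = 34300.64/8.8 = 3897.8 ≈ 3898 lb.
ΣF_y = 0: A_y + 3897.8 − 363.7·7 − 650 = 0 → A_y = -701.9 lb.
ΣF_x = 0: no horizontal applied forces, so A_x = 0.

A_x = 0, A_y = -701.9 lb, C_y = 3898 lb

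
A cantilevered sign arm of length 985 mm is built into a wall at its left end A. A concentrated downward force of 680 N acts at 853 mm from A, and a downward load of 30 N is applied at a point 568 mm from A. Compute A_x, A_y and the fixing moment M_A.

A_x = 0, A_y = 710.0 N, M_A = 597100 N·mm

ΣF_x = 0: A_x = 0.
ΣF_y = 0: A_y − 680 − 30 = 0 → A_y = 710.0 N.
ΣM about A: M_A − 680·853 − 30·568 = 0 → M_A = 597100 N·mm.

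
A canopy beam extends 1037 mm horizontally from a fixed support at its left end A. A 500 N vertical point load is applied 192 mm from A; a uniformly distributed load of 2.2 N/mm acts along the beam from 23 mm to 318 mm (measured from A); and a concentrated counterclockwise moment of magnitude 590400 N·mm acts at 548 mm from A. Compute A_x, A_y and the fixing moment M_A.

Resultant of the distributed load: 2.2 × 295 = 649 N at 170.5 mm from A.
ΣF_x = 0: A_x = 0.
ΣF_y = 0: A_y − 500 − 2.2·295 = 0 → A_y = 1149 N.
ΣM about A: M_A − 500·192 − (2.2·295)·170.5 + 590400 = 0 → M_A = -383700 N·mm.

A_x = 0, A_y = 1149 N, M_A = -383700 N·mm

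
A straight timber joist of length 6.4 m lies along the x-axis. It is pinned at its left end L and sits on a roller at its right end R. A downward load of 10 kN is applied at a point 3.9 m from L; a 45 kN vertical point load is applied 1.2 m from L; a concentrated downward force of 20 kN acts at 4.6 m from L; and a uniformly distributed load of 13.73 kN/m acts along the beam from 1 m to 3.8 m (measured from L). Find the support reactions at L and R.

L_x = 0, L_y = 70.12 kN, R_y = 43.32 kN

Resultant of the distributed load: 13.73 × 2.8 = 38.444 kN at 2.4 m from L.
Moments about L: R_y·6.4 − 10·3.9 − 45·1.2 − 20·4.6 − (13.73·2.8)·2.4 = 0 → R_y = 277.2656/6.4 = 43.3227 ≈ 43.32 kN.
ΣF_y = 0: L_y + 43.3227 − 10 − 45 − 20 − 13.73·2.8 = 0 → L_y = 70.12 kN.
ΣF_x = 0: no horizontal applied forces, so L_x = 0.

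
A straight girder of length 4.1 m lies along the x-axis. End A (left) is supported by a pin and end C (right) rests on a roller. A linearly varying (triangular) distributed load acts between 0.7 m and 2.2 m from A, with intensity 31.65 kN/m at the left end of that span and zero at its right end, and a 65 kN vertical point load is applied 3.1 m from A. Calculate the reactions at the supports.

A_x = 0, A_y = 32.64 kN, C_y = 56.09 kN

Resultant of the triangular load: ½ × 31.65 × 1.5 = 23.7375 kN, acting at 1.2 m from A (one-third of the span from the peak).
Taking moments about A: C_y·4.1 − (½·31.65·1.5)·1.2 − 65·3.1 = 0 → C_y = 229.985/4.1 = 56.0939 ≈ 56.09 kN.
ΣF_y = 0: A_y + 56.0939 − ½·31.65·1.5 − 65 = 0 → A_y = 32.64 kN.
ΣF_x = 0: no horizontal applied forces, so A_x = 0.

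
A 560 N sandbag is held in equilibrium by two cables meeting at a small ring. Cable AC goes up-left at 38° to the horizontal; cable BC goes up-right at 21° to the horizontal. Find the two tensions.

ΣF_x = 0: −T_AC·cos38° + T_BC·cos21° = 0 → T_BC = 0.844074·T_AC.
ΣF_y = 0: T_AC·sin38° + T_BC·sin21° = 560.
Substitute: T_AC·(0.615661 + 0.844074·0.358368) = 560 → T_AC = 609.922 ≈ 609.9 N.
Then T_BC = 0.844074 × 609.922 = 514.8 N.

T_AC = 609.9 N, T_BC = 514.8 N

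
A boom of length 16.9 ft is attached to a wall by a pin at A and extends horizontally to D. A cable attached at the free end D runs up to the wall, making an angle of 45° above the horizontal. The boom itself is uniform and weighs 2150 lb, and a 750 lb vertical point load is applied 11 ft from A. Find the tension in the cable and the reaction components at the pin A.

ΣM about A: T·sin45°·16.9 − 2150·8.45 − 750·11 = 0 → T = 26417.5/(16.9·0.707107) = 2210.65 ≈ 2211 lb.
ΣF_x = 0: A_x − T·cos45° = 0 → A_x = 2210.65 × 0.707107 = 1563 lb.
ΣF_y = 0: A_y + T·sin45° − 2150 − 750 = 0 → A_y = 2900 − 2210.65 × 0.707107 = 1337 lb.

T = 2211 lb, A_x = 1563 lb, A_y = 1337 lb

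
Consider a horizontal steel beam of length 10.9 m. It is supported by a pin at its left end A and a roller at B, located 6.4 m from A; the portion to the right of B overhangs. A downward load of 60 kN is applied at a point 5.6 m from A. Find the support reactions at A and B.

A_x = 0, A_y = 7.500 kN, B_y = 52.50 kN

Taking moments about A: B_y·6.4 − 60·5.6 = 0 → B_y = 336/6.4 = 52.50 kN.
ΣF_y = 0: A_y + 52.5 − 60 = 0 → A_y = 7.500 kN.
ΣF_x = 0: no horizontal applied forces, so A_x = 0.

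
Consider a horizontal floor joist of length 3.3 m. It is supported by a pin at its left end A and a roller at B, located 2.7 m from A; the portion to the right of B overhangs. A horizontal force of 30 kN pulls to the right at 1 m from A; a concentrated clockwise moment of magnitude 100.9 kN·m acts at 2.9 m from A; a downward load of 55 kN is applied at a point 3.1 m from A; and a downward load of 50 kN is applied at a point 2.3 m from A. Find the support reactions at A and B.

A_x = -30.00 kN, A_y = -38.11 kN, B_y = 143.1 kN

Moments about A: B_y·2.7 − 100.9 − 55·3.1 − 50·2.3 = 0 → B_y = 386.4/2.7 = 143.111 ≈ 143.1 kN.
ΣF_y = 0: A_y + 143.111 − 55 − 50 = 0 → A_y = -38.11 kN.
ΣF_x = 0: A_x + 30 = 0 → A_x = -30.00 kN.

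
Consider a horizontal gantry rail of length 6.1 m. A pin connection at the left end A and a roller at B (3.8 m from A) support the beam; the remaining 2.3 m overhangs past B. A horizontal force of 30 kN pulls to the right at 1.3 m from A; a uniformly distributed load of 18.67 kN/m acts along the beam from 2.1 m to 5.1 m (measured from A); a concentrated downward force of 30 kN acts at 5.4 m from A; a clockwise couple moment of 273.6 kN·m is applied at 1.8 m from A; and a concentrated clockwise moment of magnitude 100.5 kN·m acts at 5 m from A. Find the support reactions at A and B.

Resultant of the distributed load: 18.67 × 3 = 56.01 kN at 3.6 m from A.
Taking moments about A: B_y·3.8 − (18.67·3)·3.6 − 30·5.4 − 273.6 − 100.5 = 0 → B_y = 737.736/3.8 = 194.141 ≈ 194.1 kN.
ΣF_y = 0: A_y + 194.141 − 18.67·3 − 30 = 0 → A_y = -108.1 kN.
ΣF_x = 0: A_x + 30 = 0 → A_x = -30.00 kN.

A_x = -30.00 kN, A_y = -108.1 kN, B_y = 194.1 kN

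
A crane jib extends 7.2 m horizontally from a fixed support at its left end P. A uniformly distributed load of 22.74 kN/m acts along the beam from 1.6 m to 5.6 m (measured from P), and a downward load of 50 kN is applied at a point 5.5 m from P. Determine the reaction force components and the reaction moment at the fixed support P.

P_x = 0, P_y = 141.0 kN, M_P = 602.5 kN·m

Resultant of the distributed load: 22.74 × 4 = 90.96 kN at 3.6 m from P.
ΣF_x = 0: P_x = 0.
ΣF_y = 0: P_y − 22.74·4 − 50 = 0 → P_y = 141.0 kN.
ΣM about P: M_P − (22.74·4)·3.6 − 50·5.5 = 0 → M_P = 602.5 kN·m.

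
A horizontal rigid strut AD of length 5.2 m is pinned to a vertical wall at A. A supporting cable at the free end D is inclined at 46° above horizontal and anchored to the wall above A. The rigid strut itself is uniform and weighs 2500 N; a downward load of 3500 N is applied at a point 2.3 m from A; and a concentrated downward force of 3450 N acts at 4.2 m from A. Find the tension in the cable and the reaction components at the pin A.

T = 7764 N, A_x = 5393 N, A_y = 3865 N

ΣM about A: T·sin46°·5.2 − 2500·2.6 − 3500·2.3 − 3450·4.2 = 0 → T = 29040/(5.2·0.71934) = 7763.53 ≈ 7764 N.
ΣF_x = 0: A_x − T·cos46° = 0 → A_x = 7763.53 × 0.694658 = 5393 N.
ΣF_y = 0: A_y + T·sin46° − 2500 − 3500 − 3450 = 0 → A_y = 9450 − 7763.53 × 0.71934 = 3865 N.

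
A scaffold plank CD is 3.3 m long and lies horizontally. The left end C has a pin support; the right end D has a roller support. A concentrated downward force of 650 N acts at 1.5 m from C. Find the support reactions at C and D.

ΣM about C: D_y·3.3 − 650·1.5 = 0 → D_y = 975/3.3 = 295.455 ≈ 295.5 N.
ΣF_y = 0: C_y + 295.455 − 650 = 0 → C_y = 354.5 N.
ΣF_x = 0: no horizontal applied forces, so C_x = 0.

C_x = 0, C_y = 354.5 N, D_y = 295.5 N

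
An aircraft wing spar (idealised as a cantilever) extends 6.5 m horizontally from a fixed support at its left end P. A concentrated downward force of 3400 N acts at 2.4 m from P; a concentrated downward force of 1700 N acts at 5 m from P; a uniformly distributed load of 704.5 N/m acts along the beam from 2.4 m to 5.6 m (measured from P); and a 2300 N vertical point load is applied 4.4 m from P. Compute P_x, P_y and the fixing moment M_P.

P_x = 0, P_y = 9654 N, M_P = 35800 N·m

Resultant of the distributed load: 704.5 × 3.2 = 2254.4 N at 4 m from P.
ΣF_x = 0: P_x = 0.
ΣF_y = 0: P_y − 3400 − 1700 − 704.5·3.2 − 2300 = 0 → P_y = 9654 N.
ΣM about P: M_P − 3400·2.4 − 1700·5 − (704.5·3.2)·4 − 2300·4.4 = 0 → M_P = 35800 N·m.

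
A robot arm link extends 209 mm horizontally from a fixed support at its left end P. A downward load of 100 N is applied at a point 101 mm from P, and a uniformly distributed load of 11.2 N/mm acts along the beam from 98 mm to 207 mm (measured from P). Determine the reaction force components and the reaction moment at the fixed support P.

P_x = 0, P_y = 1321 N, M_P = 196300 N·mm

Resultant of the distributed load: 11.2 × 109 = 1220.8 N at 152.5 mm from P.
ΣF_x = 0: P_x = 0.
ΣF_y = 0: P_y − 100 − 11.2·109 = 0 → P_y = 1321 N.
ΣM about P: M_P − 100·101 − (11.2·109)·152.5 = 0 → M_P = 196300 N·mm.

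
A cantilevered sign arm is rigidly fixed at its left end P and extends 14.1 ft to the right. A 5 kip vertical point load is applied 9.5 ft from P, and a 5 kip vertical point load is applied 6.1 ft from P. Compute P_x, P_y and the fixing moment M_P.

P_x = 0, P_y = 10.00 kip, M_P = 78.00 kip·ft

ΣF_x = 0: P_x = 0.
ΣF_y = 0: P_y − 5 − 5 = 0 → P_y = 10.00 kip.
ΣM about P: M_P − 5·9.5 − 5·6.1 = 0 → M_P = 78.00 kip·ft.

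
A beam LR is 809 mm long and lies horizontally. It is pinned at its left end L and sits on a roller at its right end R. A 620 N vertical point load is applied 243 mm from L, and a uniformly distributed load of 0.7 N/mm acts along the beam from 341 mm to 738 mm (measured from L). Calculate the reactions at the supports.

Resultant of the distributed load: 0.7 × 397 = 277.9 N at 539.5 mm from L.
Taking moments about L: R_y·809 − 620·243 − (0.7·397)·539.5 = 0 → R_y = 300587.05/809 = 371.554 ≈ 371.6 N.
ΣF_y = 0: L_y + 371.554 − 620 − 0.7·397 = 0 → L_y = 526.3 N.
ΣF_x = 0: no horizontal applied forces, so L_x = 0.

L_x = 0, L_y = 526.3 N, R_y = 371.6 N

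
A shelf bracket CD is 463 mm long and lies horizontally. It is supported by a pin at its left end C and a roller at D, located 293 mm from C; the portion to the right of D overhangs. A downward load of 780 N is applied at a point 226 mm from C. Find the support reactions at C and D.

Taking moments about C: D_y·293 − 780·226 = 0 → D_y = 176280/293 = 601.638 ≈ 601.6 N.
ΣF_y = 0: C_y + 601.638 − 780 = 0 → C_y = 178.4 N.
ΣF_x = 0: no horizontal applied forces, so C_x = 0.

C_x = 0, C_y = 178.4 N, D_y = 601.6 N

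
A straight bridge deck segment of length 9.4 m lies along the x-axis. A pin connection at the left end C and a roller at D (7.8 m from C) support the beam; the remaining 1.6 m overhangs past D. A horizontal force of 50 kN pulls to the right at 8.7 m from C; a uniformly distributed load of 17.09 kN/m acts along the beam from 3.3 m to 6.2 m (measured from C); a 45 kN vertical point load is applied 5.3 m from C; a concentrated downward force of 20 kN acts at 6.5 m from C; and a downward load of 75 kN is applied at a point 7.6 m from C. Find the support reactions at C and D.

Resultant of the distributed load: 17.09 × 2.9 = 49.561 kN at 4.75 m from C.
ΣM about C: D_y·7.8 − (17.09·2.9)·4.75 − 45·5.3 − 20·6.5 − 75·7.6 = 0 → D_y = 1173.91475/7.8 = 150.502 ≈ 150.5 kN.
ΣF_y = 0: C_y + 150.502 − 17.09·2.9 − 45 − 20 − 75 = 0 → C_y = 39.06 kN.
ΣF_x = 0: C_x + 50 = 0 → C_x = -50.00 kN.

C_x = -50.00 kN, C_y = 39.06 kN, D_y = 150.5 kN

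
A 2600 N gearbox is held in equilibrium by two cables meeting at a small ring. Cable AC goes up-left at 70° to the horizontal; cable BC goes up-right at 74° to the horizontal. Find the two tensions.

T_AC = 1219 N, T_BC = 1513 N

ΣF_x = 0: −T_AC·cos70° + T_BC·cos74° = 0 → T_BC = 1.24083·T_AC.
ΣF_y = 0: T_AC·sin70° + T_BC·sin74° = 2600.
Substitute: T_AC·(0.939693 + 1.24083·0.961262) = 2600 → T_AC = 1219.25 ≈ 1219 N.
Then T_BC = 1.24083 × 1219.25 = 1513 N.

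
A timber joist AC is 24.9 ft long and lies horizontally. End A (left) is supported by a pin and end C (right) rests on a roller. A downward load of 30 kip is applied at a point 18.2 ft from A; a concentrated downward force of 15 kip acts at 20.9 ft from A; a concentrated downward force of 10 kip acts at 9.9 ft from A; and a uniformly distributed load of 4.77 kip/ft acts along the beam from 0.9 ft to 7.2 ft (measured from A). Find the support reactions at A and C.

Resultant of the distributed load: 4.77 × 6.3 = 30.051 kip at 4.05 ft from A.
ΣM about A: C_y·24.9 − 30·18.2 − 15·20.9 − 10·9.9 − (4.77·6.3)·4.05 = 0 → C_y = 1080.20655/24.9 = 43.3818 ≈ 43.38 kip.
ΣF_y = 0: A_y + 43.3818 − 30 − 15 − 10 − 4.77·6.3 = 0 → A_y = 41.67 kip.
ΣF_x = 0: no horizontal applied forces, so A_x = 0.

A_x = 0, A_y = 41.67 kip, C_y = 43.38 kip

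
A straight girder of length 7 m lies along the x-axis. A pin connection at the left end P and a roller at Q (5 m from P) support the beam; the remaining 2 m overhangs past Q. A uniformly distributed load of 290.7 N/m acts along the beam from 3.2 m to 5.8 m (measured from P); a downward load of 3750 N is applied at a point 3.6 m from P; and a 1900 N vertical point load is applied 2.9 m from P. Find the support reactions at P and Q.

P_x = 0, P_y = 1924 N, Q_y = 4482 N

Resultant of the distributed load: 290.7 × 2.6 = 755.82 N at 4.5 m from P.
ΣM about P: Q_y·5 − (290.7·2.6)·4.5 − 3750·3.6 − 1900·2.9 = 0 → Q_y = 22411.19/5 = 4482.24 ≈ 4482 N.
ΣF_y = 0: P_y + 4482.24 − 290.7·2.6 − 3750 − 1900 = 0 → P_y = 1924 N.
ΣF_x = 0: no horizontal applied forces, so P_x = 0.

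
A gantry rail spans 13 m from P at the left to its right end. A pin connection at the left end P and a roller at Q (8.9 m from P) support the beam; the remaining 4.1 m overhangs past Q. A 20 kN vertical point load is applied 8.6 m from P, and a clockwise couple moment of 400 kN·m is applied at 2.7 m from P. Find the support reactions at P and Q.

ΣM about P: Q_y·8.9 − 20·8.6 − 400 = 0 → Q_y = 572/8.9 = 64.2697 ≈ 64.27 kN.
ΣF_y = 0: P_y + 64.2697 − 20 = 0 → P_y = -44.27 kN.
ΣF_x = 0: no horizontal applied forces, so P_x = 0.

P_x = 0, P_y = -44.27 kN, Q_y = 64.27 kN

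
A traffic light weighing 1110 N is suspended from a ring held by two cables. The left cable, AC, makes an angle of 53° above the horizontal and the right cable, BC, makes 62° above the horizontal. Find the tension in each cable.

ΣF_x = 0: −T_AC·cos53° + T_BC·cos62° = 0 → T_BC = 1.2819·T_AC.
ΣF_y = 0: T_AC·sin53° + T_BC·sin62° = 1110.
Substitute: T_AC·(0.798636 + 1.2819·0.882948) = 1110 → T_AC = 574.984 ≈ 575.0 N.
Then T_BC = 1.2819 × 574.984 = 737.1 N.

T_AC = 575.0 N, T_BC = 737.1 N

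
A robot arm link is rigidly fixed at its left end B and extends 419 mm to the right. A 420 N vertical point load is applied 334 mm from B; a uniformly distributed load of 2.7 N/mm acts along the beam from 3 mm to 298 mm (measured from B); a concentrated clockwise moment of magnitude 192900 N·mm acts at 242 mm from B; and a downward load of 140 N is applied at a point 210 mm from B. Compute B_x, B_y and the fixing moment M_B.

B_x = 0, B_y = 1356 N, M_B = 482500 N·mm

Resultant of the distributed load: 2.7 × 295 = 796.5 N at 150.5 mm from B.
ΣF_x = 0: B_x = 0.
ΣF_y = 0: B_y − 420 − 2.7·295 − 140 = 0 → B_y = 1356 N.
ΣM about B: M_B − 420·334 − (2.7·295)·150.5 − 192900 − 140·210 = 0 → M_B = 482500 N·mm.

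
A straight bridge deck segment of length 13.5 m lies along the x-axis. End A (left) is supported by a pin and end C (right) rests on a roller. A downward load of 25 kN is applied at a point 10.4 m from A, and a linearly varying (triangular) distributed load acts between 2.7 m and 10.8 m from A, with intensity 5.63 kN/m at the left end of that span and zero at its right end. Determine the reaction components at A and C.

Resultant of the triangular load: ½ × 5.63 × 8.1 = 22.8015 kN, acting at 5.4 m from A (one-third of the span from the peak).
Taking moments about A: C_y·13.5 − 25·10.4 − (½·5.63·8.1)·5.4 = 0 → C_y = 383.1281/13.5 = 28.3799 ≈ 28.38 kN.
ΣF_y = 0: A_y + 28.3799 − 25 − ½·5.63·8.1 = 0 → A_y = 19.42 kN.
ΣF_x = 0: no horizontal applied forces, so A_x = 0.

A_x = 0, A_y = 19.42 kN, C_y = 28.38 kN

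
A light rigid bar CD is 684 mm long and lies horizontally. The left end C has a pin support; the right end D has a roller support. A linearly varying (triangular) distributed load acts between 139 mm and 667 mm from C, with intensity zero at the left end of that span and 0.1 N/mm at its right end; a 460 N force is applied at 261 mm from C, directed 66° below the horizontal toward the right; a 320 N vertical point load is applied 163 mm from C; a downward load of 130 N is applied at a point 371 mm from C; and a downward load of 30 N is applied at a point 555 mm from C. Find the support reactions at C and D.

Resultant of the triangular load: ½ × 0.1 × 528 = 26.4 N, acting at 491 mm from C (one-third of the span from the peak).
Moments about C: D_y·684 − (½·0.1·528)·491 − 460·sin66°·261 − 320·163 − 130·371 − 30·555 = 0 → D_y = 239683/684 = 350.414 ≈ 350.4 N.
ΣF_y = 0: C_y + 350.414 − ½·0.1·528 − 460·sin66° − 320 − 130 − 30 = 0 → C_y = 576.2 N.
ΣF_x = 0: C_x + 460·cos66° = 0 → C_x = -187.1 N.

C_x = -187.1 N, C_y = 576.2 N, D_y = 350.4 N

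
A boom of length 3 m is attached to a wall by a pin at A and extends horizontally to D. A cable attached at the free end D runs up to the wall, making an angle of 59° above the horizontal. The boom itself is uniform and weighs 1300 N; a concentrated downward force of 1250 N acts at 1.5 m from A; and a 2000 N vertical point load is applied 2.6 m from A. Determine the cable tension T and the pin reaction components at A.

ΣM about A: T·sin59°·3 − 1300·1.5 − 1250·1.5 − 2000·2.6 = 0 → T = 9025/(3·0.857167) = 3509.62 ≈ 3510 N.
ΣF_x = 0: A_x − T·cos59° = 0 → A_x = 3509.62 × 0.515038 = 1808 N.
ΣF_y = 0: A_y + T·sin59° − 1300 − 1250 − 2000 = 0 → A_y = 4550 − 3509.62 × 0.857167 = 1542 N.

T = 3510 N, A_x = 1808 N, A_y = 1542 N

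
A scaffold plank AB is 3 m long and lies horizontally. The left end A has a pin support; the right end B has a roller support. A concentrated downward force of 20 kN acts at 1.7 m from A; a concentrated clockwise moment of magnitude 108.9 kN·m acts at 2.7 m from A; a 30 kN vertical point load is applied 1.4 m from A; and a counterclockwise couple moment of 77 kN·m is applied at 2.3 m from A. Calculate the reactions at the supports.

A_x = 0, A_y = 14.03 kN, B_y = 35.97 kN

ΣM about A: B_y·3 − 20·1.7 − 108.9 − 30·1.4 + 77 = 0 → B_y = 107.9/3 = 35.9667 ≈ 35.97 kN.
ΣF_y = 0: A_y + 35.9667 − 20 − 30 = 0 → A_y = 14.03 kN.
ΣF_x = 0: no horizontal applied forces, so A_x = 0.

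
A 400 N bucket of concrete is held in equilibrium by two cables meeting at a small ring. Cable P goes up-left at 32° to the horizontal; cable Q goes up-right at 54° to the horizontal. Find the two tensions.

T_P = 235.7 N, T_Q = 340.0 N

ΣF_x = 0: −T_P·cos32° + T_Q·cos54° = 0 → T_Q = 1.44279·T_P.
ΣF_y = 0: T_P·sin32° + T_Q·sin54° = 400.
Substitute: T_P·(0.529919 + 1.44279·0.809017) = 400 → T_P = 235.688 ≈ 235.7 N.
Then T_Q = 1.44279 × 235.688 = 340.0 N.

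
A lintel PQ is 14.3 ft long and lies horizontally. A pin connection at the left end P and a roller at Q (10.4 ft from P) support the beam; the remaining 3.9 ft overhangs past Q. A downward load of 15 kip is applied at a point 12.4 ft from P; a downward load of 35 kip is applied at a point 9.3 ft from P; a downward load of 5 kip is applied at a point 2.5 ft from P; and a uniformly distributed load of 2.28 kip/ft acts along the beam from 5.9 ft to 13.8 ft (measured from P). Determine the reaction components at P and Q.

Resultant of the distributed load: 2.28 × 7.9 = 18.012 kip at 9.85 ft from P.
ΣM about P: Q_y·10.4 − 15·12.4 − 35·9.3 − 5·2.5 − (2.28·7.9)·9.85 = 0 → Q_y = 701.4182/10.4 = 67.4441 ≈ 67.44 kip.
ΣF_y = 0: P_y + 67.4441 − 15 − 35 − 5 − 2.28·7.9 = 0 → P_y = 5.568 kip.
ΣF_x = 0: no horizontal applied forces, so P_x = 0.

P_x = 0, P_y = 5.568 kip, Q_y = 67.44 kip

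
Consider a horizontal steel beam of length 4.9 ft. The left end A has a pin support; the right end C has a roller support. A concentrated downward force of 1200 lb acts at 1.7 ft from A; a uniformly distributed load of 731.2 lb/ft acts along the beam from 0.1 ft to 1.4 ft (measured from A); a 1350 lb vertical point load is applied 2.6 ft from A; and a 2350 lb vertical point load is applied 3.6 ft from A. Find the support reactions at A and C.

A_x = 0, A_y = 2846 lb, C_y = 3005 lb

Resultant of the distributed load: 731.2 × 1.3 = 950.56 lb at 0.75 ft from A.
Taking moments about A: C_y·4.9 − 1200·1.7 − (731.2·1.3)·0.75 − 1350·2.6 − 2350·3.6 = 0 → C_y = 14722.92/4.9 = 3004.68 ≈ 3005 lb.
ΣF_y = 0: A_y + 3004.68 − 1200 − 731.2·1.3 − 1350 − 2350 = 0 → A_y = 2846 lb.
ΣF_x = 0: no horizontal applied forces, so A_x = 0.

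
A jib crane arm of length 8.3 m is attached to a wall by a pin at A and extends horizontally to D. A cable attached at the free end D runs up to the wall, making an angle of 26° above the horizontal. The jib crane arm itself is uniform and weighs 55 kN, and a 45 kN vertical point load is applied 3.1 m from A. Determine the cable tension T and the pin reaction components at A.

T = 101.1 kN, A_x = 90.84 kN, A_y = 55.69 kN

ΣM about A: T·sin26°·8.3 − 55·4.15 − 45·3.1 = 0 → T = 367.75/(8.3·0.438371) = 101.072 ≈ 101.1 kN.
ΣF_x = 0: A_x − T·cos26° = 0 → A_x = 101.072 × 0.898794 = 90.84 kN.
ΣF_y = 0: A_y + T·sin26° − 55 − 45 = 0 → A_y = 100 − 101.072 × 0.438371 = 55.69 kN.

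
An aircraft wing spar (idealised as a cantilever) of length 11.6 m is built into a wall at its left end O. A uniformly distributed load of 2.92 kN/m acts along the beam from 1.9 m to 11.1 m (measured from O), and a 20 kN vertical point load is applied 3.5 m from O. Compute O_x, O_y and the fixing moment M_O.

Resultant of the distributed load: 2.92 × 9.2 = 26.864 kN at 6.5 m from O.
ΣF_x = 0: O_x = 0.
ΣF_y = 0: O_y − 2.92·9.2 − 20 = 0 → O_y = 46.86 kN.
ΣM about O: M_O − (2.92·9.2)·6.5 − 20·3.5 = 0 → M_O = 244.6 kN·m.

O_x = 0, O_y = 46.86 kN, M_O = 244.6 kN·m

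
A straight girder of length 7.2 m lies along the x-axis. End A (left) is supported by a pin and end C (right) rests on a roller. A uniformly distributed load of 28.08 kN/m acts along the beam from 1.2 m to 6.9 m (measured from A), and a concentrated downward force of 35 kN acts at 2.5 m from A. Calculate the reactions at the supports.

A_x = 0, A_y = 92.87 kN, C_y = 102.2 kN

Resultant of the distributed load: 28.08 × 5.7 = 160.056 kN at 4.05 m from A.
ΣM about A: C_y·7.2 − (28.08·5.7)·4.05 − 35·2.5 = 0 → C_y = 735.7268/7.2 = 102.184 ≈ 102.2 kN.
ΣF_y = 0: A_y + 102.184 − 28.08·5.7 − 35 = 0 → A_y = 92.87 kN.
ΣF_x = 0: no horizontal applied forces, so A_x = 0.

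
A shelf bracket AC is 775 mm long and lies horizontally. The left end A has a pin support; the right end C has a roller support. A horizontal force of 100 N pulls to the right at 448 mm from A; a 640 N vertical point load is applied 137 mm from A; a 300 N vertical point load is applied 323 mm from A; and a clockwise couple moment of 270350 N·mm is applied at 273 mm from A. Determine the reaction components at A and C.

A_x = -100.0 N, A_y = 353.0 N, C_y = 587.0 N

ΣM about A: C_y·775 − 640·137 − 300·323 − 270350 = 0 → C_y = 454930/775 = 587.006 ≈ 587.0 N.
ΣF_y = 0: A_y + 587.006 − 640 − 300 = 0 → A_y = 353.0 N.
ΣF_x = 0: A_x + 100 = 0 → A_x = -100.0 N.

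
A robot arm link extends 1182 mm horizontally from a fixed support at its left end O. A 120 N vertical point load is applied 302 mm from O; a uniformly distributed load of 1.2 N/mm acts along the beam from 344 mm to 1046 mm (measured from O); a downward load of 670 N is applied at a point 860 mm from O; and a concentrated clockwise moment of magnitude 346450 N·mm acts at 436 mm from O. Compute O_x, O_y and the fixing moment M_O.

O_x = 0, O_y = 1632 N, M_O = 1544000 N·mm

Resultant of the distributed load: 1.2 × 702 = 842.4 N at 695 mm from O.
ΣF_x = 0: O_x = 0.
ΣF_y = 0: O_y − 120 − 1.2·702 − 670 = 0 → O_y = 1632 N.
ΣM about O: M_O − 120·302 − (1.2·702)·695 − 670·860 − 346450 = 0 → M_O = 1544000 N·mm.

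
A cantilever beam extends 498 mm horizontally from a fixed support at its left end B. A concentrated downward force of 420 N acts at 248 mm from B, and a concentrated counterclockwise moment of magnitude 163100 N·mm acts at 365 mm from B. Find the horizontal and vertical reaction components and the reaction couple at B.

ΣF_x = 0: B_x = 0.
ΣF_y = 0: B_y − 420 = 0 → B_y = 420.0 N.
ΣM about B: M_B − 420·248 + 163100 = 0 → M_B = -58940 N·mm.

B_x = 0, B_y = 420.0 N, M_B = -58940 N·mm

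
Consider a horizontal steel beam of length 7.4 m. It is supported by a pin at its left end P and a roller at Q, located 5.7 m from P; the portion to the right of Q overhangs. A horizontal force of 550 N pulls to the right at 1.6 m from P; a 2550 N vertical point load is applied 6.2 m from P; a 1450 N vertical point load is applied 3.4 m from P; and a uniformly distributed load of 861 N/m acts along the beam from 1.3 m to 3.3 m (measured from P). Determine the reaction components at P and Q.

P_x = -550.0 N, P_y = 1389 N, Q_y = 4333 N

Resultant of the distributed load: 861 × 2 = 1722 N at 2.3 m from P.
Taking moments about P: Q_y·5.7 − 2550·6.2 − 1450·3.4 − (861·2)·2.3 = 0 → Q_y = 24700.6/5.7 = 4333.44 ≈ 4333 N.
ΣF_y = 0: P_y + 4333.44 − 2550 − 1450 − 861·2 = 0 → P_y = 1389 N.
ΣF_x = 0: P_x + 550 = 0 → P_x = -550.0 N.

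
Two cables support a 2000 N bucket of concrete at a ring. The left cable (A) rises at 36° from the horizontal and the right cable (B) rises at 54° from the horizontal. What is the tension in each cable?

ΣF_x = 0: −T_A·cos36° + T_B·cos54° = 0 → T_B = 1.37638·T_A.
ΣF_y = 0: T_A·sin36° + T_B·sin54° = 2000.
Substitute: T_A·(0.587785 + 1.37638·0.809017) = 2000 → T_A = 1175.57 ≈ 1176 N.
Then T_B = 1.37638 × 1175.57 = 1618 N.

T_A = 1176 N, T_B = 1618 N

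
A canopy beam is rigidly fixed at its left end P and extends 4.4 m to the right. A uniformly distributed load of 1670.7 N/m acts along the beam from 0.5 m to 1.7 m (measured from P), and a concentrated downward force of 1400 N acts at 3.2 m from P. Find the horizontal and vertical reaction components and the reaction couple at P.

P_x = 0, P_y = 3405 N, M_P = 6685 N·m

Resultant of the distributed load: 1670.7 × 1.2 = 2004.84 N at 1.1 m from P.
ΣF_x = 0: P_x = 0.
ΣF_y = 0: P_y − 1670.7·1.2 − 1400 = 0 → P_y = 3405 N.
ΣM about P: M_P − (1670.7·1.2)·1.1 − 1400·3.2 = 0 → M_P = 6685 N·m.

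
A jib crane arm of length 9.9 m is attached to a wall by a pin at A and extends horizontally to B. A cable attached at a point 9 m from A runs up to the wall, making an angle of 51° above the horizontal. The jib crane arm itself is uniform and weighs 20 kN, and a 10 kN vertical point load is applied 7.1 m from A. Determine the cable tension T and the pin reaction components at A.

ΣM about A: T·sin51°·9 − 20·4.95 − 10·7.1 = 0 → T = 170/(9·0.777146) = 24.3055 ≈ 24.31 kN.
ΣF_x = 0: A_x − T·cos51° = 0 → A_x = 24.3055 × 0.62932 = 15.30 kN.
ΣF_y = 0: A_y + T·sin51° − 20 − 10 = 0 → A_y = 30 − 24.3055 × 0.777146 = 11.11 kN.

T = 24.31 kN, A_x = 15.30 kN, A_y = 11.11 kN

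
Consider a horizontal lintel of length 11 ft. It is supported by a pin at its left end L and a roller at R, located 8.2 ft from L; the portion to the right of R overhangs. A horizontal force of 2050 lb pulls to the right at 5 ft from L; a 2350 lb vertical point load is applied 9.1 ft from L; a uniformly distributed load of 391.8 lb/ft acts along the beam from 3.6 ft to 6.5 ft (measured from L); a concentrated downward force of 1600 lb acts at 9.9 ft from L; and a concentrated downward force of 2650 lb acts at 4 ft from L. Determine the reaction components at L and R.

Resultant of the distributed load: 391.8 × 2.9 = 1136.22 lb at 5.05 ft from L.
Taking moments about L: R_y·8.2 − 2350·9.1 − (391.8·2.9)·5.05 − 1600·9.9 − 2650·4 = 0 → R_y = 53562.911/8.2 = 6532.06 ≈ 6532 lb.
ΣF_y = 0: L_y + 6532.06 − 2350 − 391.8·2.9 − 1600 − 2650 = 0 → L_y = 1204 lb.
ΣF_x = 0: L_x + 2050 = 0 → L_x = -2050 lb.

L_x = -2050 lb, L_y = 1204 lb, R_y = 6532 lb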